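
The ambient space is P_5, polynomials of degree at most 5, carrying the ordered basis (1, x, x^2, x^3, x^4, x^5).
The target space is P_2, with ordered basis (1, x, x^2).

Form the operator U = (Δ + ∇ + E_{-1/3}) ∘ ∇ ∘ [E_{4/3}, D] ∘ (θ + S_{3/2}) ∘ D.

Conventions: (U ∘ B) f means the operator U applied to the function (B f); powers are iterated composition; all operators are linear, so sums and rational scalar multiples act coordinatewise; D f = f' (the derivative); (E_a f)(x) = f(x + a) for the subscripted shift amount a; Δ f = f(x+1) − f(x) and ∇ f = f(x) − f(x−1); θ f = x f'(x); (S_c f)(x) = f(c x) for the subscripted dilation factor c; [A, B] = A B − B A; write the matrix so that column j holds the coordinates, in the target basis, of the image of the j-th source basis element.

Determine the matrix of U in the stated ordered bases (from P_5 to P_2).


the matrix is [[0, 0, 0, 0, 0, 0]; [0, 0, 0, 0, 0, 0]; [0, 0, 0, 0, 0, 0]] (rows listed top to bottom)

image of 1: 0
image of x: 0
image of x^2: 0
image of x^3: 0
image of x^4: 0
image of x^5: 0
each image's coordinates form column j of the matrix


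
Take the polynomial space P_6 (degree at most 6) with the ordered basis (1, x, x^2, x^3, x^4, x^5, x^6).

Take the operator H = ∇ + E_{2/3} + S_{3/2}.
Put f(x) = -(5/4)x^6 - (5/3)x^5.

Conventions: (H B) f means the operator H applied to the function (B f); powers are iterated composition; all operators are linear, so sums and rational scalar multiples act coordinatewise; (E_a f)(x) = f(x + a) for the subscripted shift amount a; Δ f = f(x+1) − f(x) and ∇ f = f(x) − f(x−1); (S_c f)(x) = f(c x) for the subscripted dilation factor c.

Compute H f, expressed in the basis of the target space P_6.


∇ f = -(15/2)x^5 + (125/12)x^4 - (25/3)x^3 + (25/12)x^2 + (5/6)x - 5/12
E_{2/3} f = -(5/4)x^6 - (20/3)x^5 - (125/9)x^4 - (400/27)x^3 - (700/81)x^2 - (640/243)x - 80/243
S_{3/2} f = -(3645/256)x^6 - (405/32)x^5
(∇ + E_{2/3} + S_{3/2}) f = -(3965/256)x^6 - (2575/96)x^5 - (125/36)x^4 - (625/27)x^3 - (2125/324)x^2 - (875/486)x - 725/972

g(x) = -(3965/256)x^6 - (2575/96)x^5 - (125/36)x^4 - (625/27)x^3 - (2125/324)x^2 - (875/486)x - 725/972


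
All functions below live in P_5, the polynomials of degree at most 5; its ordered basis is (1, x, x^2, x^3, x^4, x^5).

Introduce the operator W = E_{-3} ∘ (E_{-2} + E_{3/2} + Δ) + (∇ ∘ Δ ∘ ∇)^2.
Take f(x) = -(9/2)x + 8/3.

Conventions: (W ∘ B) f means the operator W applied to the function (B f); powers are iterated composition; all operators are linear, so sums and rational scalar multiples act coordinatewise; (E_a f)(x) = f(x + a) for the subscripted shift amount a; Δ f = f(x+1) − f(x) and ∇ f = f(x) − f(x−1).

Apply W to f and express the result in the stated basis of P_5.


E_{-2} f = -(9/2)x + 35/3
E_{3/2} f = -(9/2)x - 49/12
Δ f = -9/2
(E_{-2} + E_{3/2} + Δ) f = -9x + 37/12
E_{-3} (E_{-2} + E_{3/2} + Δ) f = -9x + 361/12
∇ f = -9/2
Δ ∇ f = 0
∇ Δ ∇ f = 0
∇ (∇ ∘ Δ ∘ ∇) f = 0
Δ ∇ (∇ ∘ Δ ∘ ∇) f = 0
∇ Δ ∇ (∇ ∘ Δ ∘ ∇) f = 0
(E_{-3} ∘ (E_{-2} + E_{3/2} + Δ) + (∇ ∘ Δ ∘ ∇)^2) f = -9x + 361/12

the result is g(x) = -9x + 361/12


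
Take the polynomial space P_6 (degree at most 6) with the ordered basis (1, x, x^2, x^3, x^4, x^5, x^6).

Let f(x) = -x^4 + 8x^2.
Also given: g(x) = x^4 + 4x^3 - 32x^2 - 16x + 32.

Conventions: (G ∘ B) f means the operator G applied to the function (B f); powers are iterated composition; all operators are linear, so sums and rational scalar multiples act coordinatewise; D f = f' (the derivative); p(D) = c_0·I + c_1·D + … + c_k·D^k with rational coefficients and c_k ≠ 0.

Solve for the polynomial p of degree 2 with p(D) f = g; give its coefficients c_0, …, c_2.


D^0 f = -x^4 + 8x^2
D^1 f = -4x^3 + 16x
D^2 f = -12x^2 + 16
matching coefficients of g against c_0 f + c_1 Df + … from the top degree down determines the c_i
solution: c_0 = -1, c_1 = -1, c_2 = 2

c_0 = -1, c_1 = -1, c_2 = 2


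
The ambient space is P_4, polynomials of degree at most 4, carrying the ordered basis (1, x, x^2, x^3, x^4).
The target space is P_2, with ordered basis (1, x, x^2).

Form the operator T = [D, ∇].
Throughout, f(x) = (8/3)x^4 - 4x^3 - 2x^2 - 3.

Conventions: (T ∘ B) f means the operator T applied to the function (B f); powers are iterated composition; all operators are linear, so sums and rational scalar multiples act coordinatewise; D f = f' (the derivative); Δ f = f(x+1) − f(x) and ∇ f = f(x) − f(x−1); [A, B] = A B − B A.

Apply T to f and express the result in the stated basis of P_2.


∇ f = (32/3)x^3 - 28x^2 + (56/3)x - 14/3
D ∇ f = 32x^2 - 56x + 56/3
D f = (32/3)x^3 - 12x^2 - 4x
∇ D f = 32x^2 - 56x + 56/3
[D, ∇] f = 0

the result is g(x) = 0


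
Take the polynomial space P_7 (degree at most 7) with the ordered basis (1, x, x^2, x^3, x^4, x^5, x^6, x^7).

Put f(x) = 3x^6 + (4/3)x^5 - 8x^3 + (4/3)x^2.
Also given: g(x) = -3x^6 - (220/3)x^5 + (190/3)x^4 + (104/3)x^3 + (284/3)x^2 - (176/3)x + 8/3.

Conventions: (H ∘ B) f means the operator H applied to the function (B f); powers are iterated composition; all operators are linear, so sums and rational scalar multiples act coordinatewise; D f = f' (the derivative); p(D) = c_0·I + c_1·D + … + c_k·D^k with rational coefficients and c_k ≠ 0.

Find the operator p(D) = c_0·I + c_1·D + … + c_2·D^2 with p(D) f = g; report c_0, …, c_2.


p(D) = -I − 4·D + D^2, i.e. c_0 = -1, c_1 = -4, c_2 = 1

D^0 f = 3x^6 + (4/3)x^5 - 8x^3 + (4/3)x^2
D^1 f = 18x^5 + (20/3)x^4 - 24x^2 + (8/3)x
D^2 f = 90x^4 + (80/3)x^3 - 48x + 8/3
matching coefficients of g against c_0 f + c_1 Df + … from the top degree down determines the c_i
solution: c_0 = -1, c_1 = -4, c_2 = 1


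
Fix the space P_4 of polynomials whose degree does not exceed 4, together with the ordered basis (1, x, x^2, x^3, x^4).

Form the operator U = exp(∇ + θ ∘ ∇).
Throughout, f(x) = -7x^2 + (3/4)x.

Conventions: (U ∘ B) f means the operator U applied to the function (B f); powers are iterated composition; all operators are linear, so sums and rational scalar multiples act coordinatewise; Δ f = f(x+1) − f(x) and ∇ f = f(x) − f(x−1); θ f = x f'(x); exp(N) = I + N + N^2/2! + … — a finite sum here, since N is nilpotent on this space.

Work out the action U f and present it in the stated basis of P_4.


the image equals g(x) = -7x^2 - (109/4)x - 25/4

order-1 term: -28x + 31/4
order-2 term: -14
the series for exp(∇ + θ ∘ ∇) f terminates at order 2
exp(∇ + θ ∘ ∇) f = -7x^2 - (109/4)x - 25/4


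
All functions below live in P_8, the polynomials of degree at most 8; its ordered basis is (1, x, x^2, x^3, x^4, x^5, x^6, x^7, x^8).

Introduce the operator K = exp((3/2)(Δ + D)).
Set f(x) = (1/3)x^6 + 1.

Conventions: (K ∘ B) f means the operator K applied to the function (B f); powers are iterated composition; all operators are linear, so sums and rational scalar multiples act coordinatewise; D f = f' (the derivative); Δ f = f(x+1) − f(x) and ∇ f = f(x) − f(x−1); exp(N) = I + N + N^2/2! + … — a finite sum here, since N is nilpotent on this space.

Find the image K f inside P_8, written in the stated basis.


order-1 term: 6x^5 + (15/2)x^4 + 10x^3 + (15/2)x^2 + 3x + 1/2
order-2 term: 45x^4 + 90x^3 + (495/4)x^2 + 90x + 111/4
order-3 term: 180x^3 + 405x^2 + (945/2)x + 1755/8
order-4 term: 405x^2 + 810x + 2295/4
order-5 term: 486x + 1215/2
order-6 term: 243
the series for exp((3/2)(Δ + D)) f terminates at order 6
exp((3/2)(Δ + D)) f = (1/3)x^6 + 6x^5 + (105/2)x^4 + 280x^3 + (3765/4)x^2 + (3723/2)x + 13383/8

g(x) = (1/3)x^6 + 6x^5 + (105/2)x^4 + 280x^3 + (3765/4)x^2 + (3723/2)x + 13383/8


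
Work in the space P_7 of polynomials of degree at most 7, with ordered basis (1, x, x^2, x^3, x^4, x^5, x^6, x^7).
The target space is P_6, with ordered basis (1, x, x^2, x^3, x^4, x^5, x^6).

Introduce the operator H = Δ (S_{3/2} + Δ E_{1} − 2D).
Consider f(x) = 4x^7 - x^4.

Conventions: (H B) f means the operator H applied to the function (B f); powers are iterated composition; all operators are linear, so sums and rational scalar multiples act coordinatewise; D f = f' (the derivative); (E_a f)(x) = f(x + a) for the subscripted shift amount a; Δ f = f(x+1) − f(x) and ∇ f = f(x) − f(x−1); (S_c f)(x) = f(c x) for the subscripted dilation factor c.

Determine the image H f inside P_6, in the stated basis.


the image equals g(x) = (15309/32)x^6 + (40551/32)x^5 + (103425/32)x^4 + (264057/32)x^3 + (502299/32)x^2 + (542533/32)x + 246185/32

S_{3/2} f = (2187/32)x^7 - (81/16)x^4
E_{1} f = 4x^7 + 28x^6 + 84x^5 + 139x^4 + 136x^3 + 78x^2 + 24x + 3
Δ E_{1} f = 28x^6 + 252x^5 + 980x^4 + 2096x^3 + 2586x^2 + 1736x + 493
D f = 28x^6 - 4x^3
(-2D) f = -56x^6 + 8x^3
(S_{3/2} + Δ E_{1} − 2D) f = (2187/32)x^7 - 28x^6 + 252x^5 + (15599/16)x^4 + 2104x^3 + 2586x^2 + 1736x + 493
Δ (S_{3/2} + Δ E_{1} − 2D) f = (15309/32)x^6 + (40551/32)x^5 + (103425/32)x^4 + (264057/32)x^3 + (502299/32)x^2 + (542533/32)x + 246185/32


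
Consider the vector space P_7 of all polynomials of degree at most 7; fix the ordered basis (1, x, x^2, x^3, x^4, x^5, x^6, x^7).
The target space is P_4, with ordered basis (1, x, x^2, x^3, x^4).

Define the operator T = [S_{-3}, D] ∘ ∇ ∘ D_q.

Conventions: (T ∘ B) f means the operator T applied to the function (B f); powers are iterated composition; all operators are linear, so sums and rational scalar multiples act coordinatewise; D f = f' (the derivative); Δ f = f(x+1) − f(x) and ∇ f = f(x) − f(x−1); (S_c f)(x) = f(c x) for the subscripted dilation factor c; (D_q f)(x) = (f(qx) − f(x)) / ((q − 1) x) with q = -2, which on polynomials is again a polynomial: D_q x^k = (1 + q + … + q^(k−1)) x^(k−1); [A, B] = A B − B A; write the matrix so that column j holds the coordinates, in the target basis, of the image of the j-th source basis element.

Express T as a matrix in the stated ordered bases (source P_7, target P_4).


the matrix is [[0, 0, 0, 24, 60, 176, 420, 1032]; [0, 0, 0, 0, 360, 1584, 5040, 15480]; [0, 0, 0, 0, 0, 4752, 22680, 92880]; [0, 0, 0, 0, 0, 0, 45360, 278640]; [0, 0, 0, 0, 0, 0, 0, 417960]] (rows listed top to bottom)

image of 1: 0
image of x: 0
image of x^2: 0
image of x^3: 24
image of x^4: 360x + 60
image of x^5: 4752x^2 + 1584x + 176
image of x^6: 45360x^3 + 22680x^2 + 5040x + 420
image of x^7: 417960x^4 + 278640x^3 + 92880x^2 + 15480x + 1032
each image's coordinates form column j of the matrix


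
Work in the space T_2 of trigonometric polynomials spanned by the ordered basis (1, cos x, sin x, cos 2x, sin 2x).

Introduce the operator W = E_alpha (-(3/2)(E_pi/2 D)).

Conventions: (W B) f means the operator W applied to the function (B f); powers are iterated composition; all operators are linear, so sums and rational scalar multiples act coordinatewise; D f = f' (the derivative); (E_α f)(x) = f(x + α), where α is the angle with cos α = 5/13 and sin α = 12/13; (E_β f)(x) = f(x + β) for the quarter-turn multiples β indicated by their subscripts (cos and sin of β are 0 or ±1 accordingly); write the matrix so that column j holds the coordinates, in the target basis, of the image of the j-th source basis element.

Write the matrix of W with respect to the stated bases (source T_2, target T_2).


image of 1: 0
image of cos x: (15/26)cos x - (18/13)sin x
image of sin x: (18/13)cos x + (15/26)sin x
image of cos 2x: -(360/169)cos 2x + (357/169)sin 2x
image of sin 2x: -(357/169)cos 2x - (360/169)sin 2x
each image's coordinates form column j of the matrix

the matrix is [[0, 0, 0, 0, 0]; [0, 15/26, 18/13, 0, 0]; [0, -18/13, 15/26, 0, 0]; [0, 0, 0, -360/169, -357/169]; [0, 0, 0, 357/169, -360/169]] (rows listed top to bottom)


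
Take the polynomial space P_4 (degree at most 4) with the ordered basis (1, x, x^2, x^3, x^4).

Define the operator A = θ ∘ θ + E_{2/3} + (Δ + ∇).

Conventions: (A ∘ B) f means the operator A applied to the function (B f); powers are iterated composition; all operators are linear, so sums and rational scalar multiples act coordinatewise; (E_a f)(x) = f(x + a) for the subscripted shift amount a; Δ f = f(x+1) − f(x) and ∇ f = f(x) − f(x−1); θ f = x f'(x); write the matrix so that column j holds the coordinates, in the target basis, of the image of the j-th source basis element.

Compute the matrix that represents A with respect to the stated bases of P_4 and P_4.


the matrix is [[1, 8/3, 4/9, 62/27, 16/81]; [0, 2, 16/3, 4/3, 248/27]; [0, 0, 5, 8, 8/3]; [0, 0, 0, 10, 32/3]; [0, 0, 0, 0, 17]] (rows listed top to bottom)

image of 1: 1
image of x: 2x + 8/3
image of x^2: 5x^2 + (16/3)x + 4/9
image of x^3: 10x^3 + 8x^2 + (4/3)x + 62/27
image of x^4: 17x^4 + (32/3)x^3 + (8/3)x^2 + (248/27)x + 16/81
each image's coordinates form column j of the matrix


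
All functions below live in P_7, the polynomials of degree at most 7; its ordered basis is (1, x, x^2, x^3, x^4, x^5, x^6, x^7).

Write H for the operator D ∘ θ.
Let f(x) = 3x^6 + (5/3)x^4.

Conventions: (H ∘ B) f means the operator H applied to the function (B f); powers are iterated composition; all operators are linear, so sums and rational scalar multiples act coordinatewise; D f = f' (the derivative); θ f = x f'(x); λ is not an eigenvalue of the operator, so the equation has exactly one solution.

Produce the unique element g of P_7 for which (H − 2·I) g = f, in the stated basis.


write g with unknown coordinates in the stated basis and equate coefficients in (H − 2·I) g = f
solving from the highest basis element down gives g = -(3/2)x^6 - 27x^5 - (1015/3)x^4 - (8120/3)x^3 - 12180x^2 - 24360x - 12180
check: H g = -54x^5 - 675x^4 - (16240/3)x^3 - 24360x^2 - 48720x - 24360
so H g − 2·g = 3x^6 + (5/3)x^4 = f ✓

the result is g(x) = -(3/2)x^6 - 27x^5 - (1015/3)x^4 - (8120/3)x^3 - 12180x^2 - 24360x - 12180


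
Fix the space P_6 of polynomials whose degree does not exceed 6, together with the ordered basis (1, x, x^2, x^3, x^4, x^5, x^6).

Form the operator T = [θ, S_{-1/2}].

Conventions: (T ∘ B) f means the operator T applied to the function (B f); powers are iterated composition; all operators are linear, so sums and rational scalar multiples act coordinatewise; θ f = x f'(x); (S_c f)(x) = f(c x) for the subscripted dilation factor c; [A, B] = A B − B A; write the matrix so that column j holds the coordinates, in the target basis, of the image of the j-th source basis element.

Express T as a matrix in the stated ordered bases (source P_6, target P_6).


image of 1: 0
image of x: 0
image of x^2: 0
image of x^3: 0
image of x^4: 0
image of x^5: 0
image of x^6: 0
each image's coordinates form column j of the matrix

the matrix is [[0, 0, 0, 0, 0, 0, 0]; [0, 0, 0, 0, 0, 0, 0]; [0, 0, 0, 0, 0, 0, 0]; [0, 0, 0, 0, 0, 0, 0]; [0, 0, 0, 0, 0, 0, 0]; [0, 0, 0, 0, 0, 0, 0]; [0, 0, 0, 0, 0, 0, 0]] (rows listed top to bottom)


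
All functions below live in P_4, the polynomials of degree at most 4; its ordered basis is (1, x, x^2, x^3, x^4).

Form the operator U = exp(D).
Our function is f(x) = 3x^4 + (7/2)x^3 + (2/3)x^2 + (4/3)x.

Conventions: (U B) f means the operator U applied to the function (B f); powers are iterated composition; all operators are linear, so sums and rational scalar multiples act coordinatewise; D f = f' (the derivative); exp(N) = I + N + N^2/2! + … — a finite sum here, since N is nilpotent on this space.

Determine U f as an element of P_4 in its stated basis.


order-1 term: 12x^3 + (21/2)x^2 + (4/3)x + 4/3
order-2 term: 18x^2 + (21/2)x + 2/3
order-3 term: 12x + 7/2
order-4 term: 3
the series for exp(D) f terminates at order 4
exp(D) f = 3x^4 + (31/2)x^3 + (175/6)x^2 + (151/6)x + 17/2

the result is g(x) = 3x^4 + (31/2)x^3 + (175/6)x^2 + (151/6)x + 17/2


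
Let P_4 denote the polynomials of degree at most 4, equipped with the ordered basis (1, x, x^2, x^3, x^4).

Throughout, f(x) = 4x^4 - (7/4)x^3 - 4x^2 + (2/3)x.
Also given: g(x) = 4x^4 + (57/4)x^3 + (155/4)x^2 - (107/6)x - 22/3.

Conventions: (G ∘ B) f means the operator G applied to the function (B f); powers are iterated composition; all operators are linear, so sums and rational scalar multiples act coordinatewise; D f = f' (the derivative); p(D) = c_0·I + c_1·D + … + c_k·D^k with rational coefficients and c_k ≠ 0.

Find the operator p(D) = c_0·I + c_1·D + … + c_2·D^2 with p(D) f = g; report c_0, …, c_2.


D^0 f = 4x^4 - (7/4)x^3 - 4x^2 + (2/3)x
D^1 f = 16x^3 - (21/4)x^2 - 8x + 2/3
D^2 f = 48x^2 - (21/2)x - 8
matching coefficients of g against c_0 f + c_1 Df + … from the top degree down determines the c_i
solution: c_0 = 1, c_1 = 1, c_2 = 1

p(D) = I + D + D^2, i.e. c_0 = 1, c_1 = 1, c_2 = 1


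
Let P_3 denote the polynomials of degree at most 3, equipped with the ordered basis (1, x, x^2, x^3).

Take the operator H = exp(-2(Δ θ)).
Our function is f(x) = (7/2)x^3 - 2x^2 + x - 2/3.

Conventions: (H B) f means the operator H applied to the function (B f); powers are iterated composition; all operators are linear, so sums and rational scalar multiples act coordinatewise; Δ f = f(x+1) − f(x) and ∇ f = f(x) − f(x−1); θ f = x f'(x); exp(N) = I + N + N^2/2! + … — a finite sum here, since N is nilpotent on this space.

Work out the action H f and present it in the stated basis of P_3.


order-1 term: -63x^2 - 47x - 15
order-2 term: 252x + 173
order-3 term: -168
the series for exp(-2(Δ θ)) f terminates at order 3
exp(-2(Δ θ)) f = (7/2)x^3 - 65x^2 + 206x - 32/3

the result is g(x) = (7/2)x^3 - 65x^2 + 206x - 32/3


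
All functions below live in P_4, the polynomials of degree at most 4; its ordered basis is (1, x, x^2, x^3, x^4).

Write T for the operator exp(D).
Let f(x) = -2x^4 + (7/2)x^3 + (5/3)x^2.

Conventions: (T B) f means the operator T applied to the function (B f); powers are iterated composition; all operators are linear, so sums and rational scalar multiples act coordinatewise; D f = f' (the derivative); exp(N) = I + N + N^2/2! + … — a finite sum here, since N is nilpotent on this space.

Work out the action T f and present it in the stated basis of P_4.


g(x) = -2x^4 - (9/2)x^3 + (1/6)x^2 + (35/6)x + 19/6

order-1 term: -8x^3 + (21/2)x^2 + (10/3)x
order-2 term: -12x^2 + (21/2)x + 5/3
order-3 term: -8x + 7/2
order-4 term: -2
the series for exp(D) f terminates at order 4
exp(D) f = -2x^4 - (9/2)x^3 + (1/6)x^2 + (35/6)x + 19/6


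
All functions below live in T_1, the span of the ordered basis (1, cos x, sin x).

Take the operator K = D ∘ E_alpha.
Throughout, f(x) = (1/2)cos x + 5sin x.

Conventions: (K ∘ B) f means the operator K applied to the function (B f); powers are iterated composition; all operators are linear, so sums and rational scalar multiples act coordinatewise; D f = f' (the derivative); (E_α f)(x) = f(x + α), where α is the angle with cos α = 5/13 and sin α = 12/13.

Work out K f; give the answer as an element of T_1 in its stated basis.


E_alpha f = (125/26)cos x + (19/13)sin x
D E_alpha f = (19/13)cos x - (125/26)sin x

the image equals g(x) = (19/13)cos x - (125/26)sin x


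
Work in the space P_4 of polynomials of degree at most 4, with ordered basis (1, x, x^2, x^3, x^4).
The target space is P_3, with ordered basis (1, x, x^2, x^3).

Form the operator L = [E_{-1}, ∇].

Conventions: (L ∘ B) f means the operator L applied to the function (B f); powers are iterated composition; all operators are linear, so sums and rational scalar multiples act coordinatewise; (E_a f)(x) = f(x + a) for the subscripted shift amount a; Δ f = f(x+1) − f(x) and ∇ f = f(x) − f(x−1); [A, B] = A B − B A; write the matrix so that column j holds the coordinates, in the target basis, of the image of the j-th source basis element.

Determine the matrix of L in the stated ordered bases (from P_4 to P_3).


image of 1: 0
image of x: 0
image of x^2: 0
image of x^3: 0
image of x^4: 0
each image's coordinates form column j of the matrix

the matrix is [[0, 0, 0, 0, 0]; [0, 0, 0, 0, 0]; [0, 0, 0, 0, 0]; [0, 0, 0, 0, 0]] (rows listed top to bottom)


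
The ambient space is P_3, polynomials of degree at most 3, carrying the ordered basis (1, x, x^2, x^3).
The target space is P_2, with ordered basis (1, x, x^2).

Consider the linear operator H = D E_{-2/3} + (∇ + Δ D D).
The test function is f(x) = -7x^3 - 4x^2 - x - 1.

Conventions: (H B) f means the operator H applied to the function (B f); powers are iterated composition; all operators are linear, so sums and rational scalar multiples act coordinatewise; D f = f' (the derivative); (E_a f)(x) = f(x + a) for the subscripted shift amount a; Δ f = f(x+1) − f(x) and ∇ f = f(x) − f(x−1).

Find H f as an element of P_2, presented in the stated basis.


g(x) = -42x^2 + 33x - 51

E_{-2/3} f = -7x^3 + 10x^2 - 5x - 1/27
D E_{-2/3} f = -21x^2 + 20x - 5
∇ f = -21x^2 + 13x - 4
D f = -21x^2 - 8x - 1
D D f = -42x - 8
Δ D D f = -42
(∇ + Δ D D) f = -21x^2 + 13x - 46
(D E_{-2/3} + (∇ + Δ D D)) f = -42x^2 + 33x - 51


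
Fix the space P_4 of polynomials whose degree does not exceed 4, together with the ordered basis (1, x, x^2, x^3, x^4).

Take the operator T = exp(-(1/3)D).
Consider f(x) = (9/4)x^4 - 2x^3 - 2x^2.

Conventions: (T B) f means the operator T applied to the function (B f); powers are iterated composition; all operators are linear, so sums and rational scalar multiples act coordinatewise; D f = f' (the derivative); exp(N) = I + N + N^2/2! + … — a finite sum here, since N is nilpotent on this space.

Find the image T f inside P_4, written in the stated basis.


order-1 term: -3x^3 + 2x^2 + (4/3)x
order-2 term: (3/2)x^2 - (2/3)x - 2/9
order-3 term: -(1/3)x + 2/27
order-4 term: 1/36
the series for exp(-(1/3)D) f terminates at order 4
exp(-(1/3)D) f = (9/4)x^4 - 5x^3 + (3/2)x^2 + (1/3)x - 13/108

the result is g(x) = (9/4)x^4 - 5x^3 + (3/2)x^2 + (1/3)x - 13/108


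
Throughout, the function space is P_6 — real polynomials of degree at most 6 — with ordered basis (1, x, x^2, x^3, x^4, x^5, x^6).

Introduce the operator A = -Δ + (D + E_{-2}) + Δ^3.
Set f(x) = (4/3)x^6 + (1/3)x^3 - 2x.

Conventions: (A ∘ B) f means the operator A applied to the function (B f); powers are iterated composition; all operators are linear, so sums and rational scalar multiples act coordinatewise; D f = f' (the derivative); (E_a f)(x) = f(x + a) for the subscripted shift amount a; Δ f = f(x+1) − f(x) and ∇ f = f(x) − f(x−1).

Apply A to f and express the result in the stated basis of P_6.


Δ f = 8x^5 + 20x^4 + (80/3)x^3 + 21x^2 + 9x - 1/3
(-Δ) f = -8x^5 - 20x^4 - (80/3)x^3 - 21x^2 - 9x + 1/3
D f = 8x^5 + x^2 - 2
E_{-2} f = (4/3)x^6 - 16x^5 + 80x^4 - 213x^3 + 318x^2 - 254x + 260/3
(D + E_{-2}) f = (4/3)x^6 - 8x^5 + 80x^4 - 213x^3 + 319x^2 - 254x + 254/3
Δ f = 8x^5 + 20x^4 + (80/3)x^3 + 21x^2 + 9x - 1/3
Δ Δ f = 40x^4 + 160x^3 + 280x^2 + 242x + 254/3
Δ Δ Δ f = 160x^3 + 720x^2 + 1200x + 722
(-Δ + (D + E_{-2}) + Δ^3) f = (4/3)x^6 - 16x^5 + 60x^4 - (239/3)x^3 + 1018x^2 + 937x + 807

the result is g(x) = (4/3)x^6 - 16x^5 + 60x^4 - (239/3)x^3 + 1018x^2 + 937x + 807


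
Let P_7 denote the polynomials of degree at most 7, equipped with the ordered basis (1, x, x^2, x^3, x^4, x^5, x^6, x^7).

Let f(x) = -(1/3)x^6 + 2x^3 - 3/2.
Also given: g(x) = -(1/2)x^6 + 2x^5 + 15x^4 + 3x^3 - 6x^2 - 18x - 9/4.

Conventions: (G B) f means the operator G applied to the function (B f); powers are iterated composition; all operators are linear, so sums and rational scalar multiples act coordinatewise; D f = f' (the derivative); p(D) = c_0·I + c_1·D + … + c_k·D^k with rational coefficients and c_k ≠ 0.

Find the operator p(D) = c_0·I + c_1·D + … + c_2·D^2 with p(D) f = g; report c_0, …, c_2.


D^0 f = -(1/3)x^6 + 2x^3 - 3/2
D^1 f = -2x^5 + 6x^2
D^2 f = -10x^4 + 12x
matching coefficients of g against c_0 f + c_1 Df + … from the top degree down determines the c_i
solution: c_0 = 3/2, c_1 = -1, c_2 = -3/2

c_0 = 3/2, c_1 = -1, c_2 = -3/2


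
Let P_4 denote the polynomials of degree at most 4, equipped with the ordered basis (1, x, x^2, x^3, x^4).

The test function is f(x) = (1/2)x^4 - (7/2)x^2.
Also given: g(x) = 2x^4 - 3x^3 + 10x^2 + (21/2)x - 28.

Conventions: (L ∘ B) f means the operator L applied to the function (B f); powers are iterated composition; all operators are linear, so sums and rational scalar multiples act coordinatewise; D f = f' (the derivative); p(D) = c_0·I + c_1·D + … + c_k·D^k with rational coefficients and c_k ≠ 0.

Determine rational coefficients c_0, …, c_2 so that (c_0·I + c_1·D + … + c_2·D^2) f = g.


D^0 f = (1/2)x^4 - (7/2)x^2
D^1 f = 2x^3 - 7x
D^2 f = 6x^2 - 7
matching coefficients of g against c_0 f + c_1 Df + … from the top degree down determines the c_i
solution: c_0 = 4, c_1 = -3/2, c_2 = 4

p(D) = 4·I − (3/2)·D + 4·D^2, i.e. c_0 = 4, c_1 = -3/2, c_2 = 4


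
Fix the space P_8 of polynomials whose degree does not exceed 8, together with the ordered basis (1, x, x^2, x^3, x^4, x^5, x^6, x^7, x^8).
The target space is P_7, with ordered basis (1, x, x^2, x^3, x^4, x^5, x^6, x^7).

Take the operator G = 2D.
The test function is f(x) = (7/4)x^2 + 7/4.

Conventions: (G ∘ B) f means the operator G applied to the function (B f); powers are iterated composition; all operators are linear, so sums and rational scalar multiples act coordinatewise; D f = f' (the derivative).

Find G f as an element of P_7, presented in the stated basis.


g(x) = 7x

D f = (7/2)x
(2D) f = 7x


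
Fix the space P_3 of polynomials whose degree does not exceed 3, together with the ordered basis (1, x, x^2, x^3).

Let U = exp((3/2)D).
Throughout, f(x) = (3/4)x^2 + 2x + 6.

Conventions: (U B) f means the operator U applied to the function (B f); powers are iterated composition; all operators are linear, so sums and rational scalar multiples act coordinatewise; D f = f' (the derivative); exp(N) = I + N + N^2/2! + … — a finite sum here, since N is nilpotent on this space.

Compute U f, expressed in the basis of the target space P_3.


g(x) = (3/4)x^2 + (17/4)x + 171/16

order-1 term: (9/4)x + 3
order-2 term: 27/16
the series for exp((3/2)D) f terminates at order 2
exp((3/2)D) f = (3/4)x^2 + (17/4)x + 171/16


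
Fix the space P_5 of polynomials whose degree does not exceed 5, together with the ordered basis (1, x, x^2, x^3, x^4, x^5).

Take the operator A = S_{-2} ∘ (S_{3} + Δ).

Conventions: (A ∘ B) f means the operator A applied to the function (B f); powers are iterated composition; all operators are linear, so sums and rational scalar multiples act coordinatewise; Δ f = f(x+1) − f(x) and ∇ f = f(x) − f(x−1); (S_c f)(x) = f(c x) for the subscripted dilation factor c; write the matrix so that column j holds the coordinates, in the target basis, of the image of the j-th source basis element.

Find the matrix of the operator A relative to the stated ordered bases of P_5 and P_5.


the matrix is [[1, 1, 1, 1, 1, 1]; [0, -6, -4, -6, -8, -10]; [0, 0, 36, 12, 24, 40]; [0, 0, 0, -216, -32, -80]; [0, 0, 0, 0, 1296, 80]; [0, 0, 0, 0, 0, -7776]] (rows listed top to bottom)

image of 1: 1
image of x: -6x + 1
image of x^2: 36x^2 - 4x + 1
image of x^3: -216x^3 + 12x^2 - 6x + 1
image of x^4: 1296x^4 - 32x^3 + 24x^2 - 8x + 1
image of x^5: -7776x^5 + 80x^4 - 80x^3 + 40x^2 - 10x + 1
each image's coordinates form column j of the matrix


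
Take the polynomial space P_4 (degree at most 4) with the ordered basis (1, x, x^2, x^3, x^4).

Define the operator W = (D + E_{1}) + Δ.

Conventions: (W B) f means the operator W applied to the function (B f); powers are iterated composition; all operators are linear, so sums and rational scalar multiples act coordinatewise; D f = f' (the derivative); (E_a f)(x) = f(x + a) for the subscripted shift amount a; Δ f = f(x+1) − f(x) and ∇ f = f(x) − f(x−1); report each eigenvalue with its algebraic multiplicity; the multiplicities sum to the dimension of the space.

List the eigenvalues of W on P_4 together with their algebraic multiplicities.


λ = 1 (multiplicity 5)

image of 1: 1
image of x: x + 3
image of x^2: x^2 + 6x + 2
image of x^3: x^3 + 9x^2 + 6x + 2
image of x^4: x^4 + 12x^3 + 12x^2 + 8x + 2
the matrix is upper triangular; its diagonal is (1, 1, 1, 1, 1)
for a triangular matrix the eigenvalues are the diagonal entries, with algebraic multiplicity their repetition count


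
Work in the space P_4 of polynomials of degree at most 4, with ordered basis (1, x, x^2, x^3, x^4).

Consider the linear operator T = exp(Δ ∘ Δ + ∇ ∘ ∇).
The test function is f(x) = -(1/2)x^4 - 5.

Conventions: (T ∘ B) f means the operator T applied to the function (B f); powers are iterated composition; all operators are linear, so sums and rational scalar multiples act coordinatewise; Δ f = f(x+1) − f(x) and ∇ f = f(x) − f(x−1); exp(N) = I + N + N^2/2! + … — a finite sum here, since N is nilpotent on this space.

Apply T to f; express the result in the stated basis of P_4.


g(x) = -(1/2)x^4 - 12x^2 - 43

order-1 term: -12x^2 - 14
order-2 term: -24
the series for exp(Δ ∘ Δ + ∇ ∘ ∇) f terminates at order 2
exp(Δ ∘ Δ + ∇ ∘ ∇) f = -(1/2)x^4 - 12x^2 - 43


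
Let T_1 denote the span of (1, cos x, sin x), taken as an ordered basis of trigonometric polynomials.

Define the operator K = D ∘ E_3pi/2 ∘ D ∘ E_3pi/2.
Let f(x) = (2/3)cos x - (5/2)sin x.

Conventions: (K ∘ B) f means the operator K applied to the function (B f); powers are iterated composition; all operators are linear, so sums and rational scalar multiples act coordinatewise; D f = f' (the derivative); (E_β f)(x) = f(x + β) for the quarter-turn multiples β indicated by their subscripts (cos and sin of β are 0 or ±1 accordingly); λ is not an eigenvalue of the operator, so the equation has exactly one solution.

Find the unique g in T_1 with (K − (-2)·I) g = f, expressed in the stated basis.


write g with unknown coordinates in the stated basis and equate coefficients in (K − (-2)·I) g = f
solving from the highest basis element down gives g = (2/9)cos x - (5/6)sin x
check: K g = (2/9)cos x - (5/6)sin x
so K g − (-2)·g = (2/3)cos x - (5/2)sin x = f ✓

the result is g(x) = (2/9)cos x - (5/6)sin x


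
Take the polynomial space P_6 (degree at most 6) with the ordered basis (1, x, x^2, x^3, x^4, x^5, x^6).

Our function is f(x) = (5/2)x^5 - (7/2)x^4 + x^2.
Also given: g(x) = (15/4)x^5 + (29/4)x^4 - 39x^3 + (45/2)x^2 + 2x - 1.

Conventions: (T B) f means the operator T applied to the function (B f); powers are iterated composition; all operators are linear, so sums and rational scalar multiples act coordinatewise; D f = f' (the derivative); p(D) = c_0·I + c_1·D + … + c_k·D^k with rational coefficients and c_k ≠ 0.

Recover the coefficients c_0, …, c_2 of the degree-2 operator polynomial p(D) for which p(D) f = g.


D^0 f = (5/2)x^5 - (7/2)x^4 + x^2
D^1 f = (25/2)x^4 - 14x^3 + 2x
D^2 f = 50x^3 - 42x^2 + 2
matching coefficients of g against c_0 f + c_1 Df + … from the top degree down determines the c_i
solution: c_0 = 3/2, c_1 = 1, c_2 = -1/2

p(D) = (3/2)·I + D − (1/2)·D^2, i.e. c_0 = 3/2, c_1 = 1, c_2 = -1/2


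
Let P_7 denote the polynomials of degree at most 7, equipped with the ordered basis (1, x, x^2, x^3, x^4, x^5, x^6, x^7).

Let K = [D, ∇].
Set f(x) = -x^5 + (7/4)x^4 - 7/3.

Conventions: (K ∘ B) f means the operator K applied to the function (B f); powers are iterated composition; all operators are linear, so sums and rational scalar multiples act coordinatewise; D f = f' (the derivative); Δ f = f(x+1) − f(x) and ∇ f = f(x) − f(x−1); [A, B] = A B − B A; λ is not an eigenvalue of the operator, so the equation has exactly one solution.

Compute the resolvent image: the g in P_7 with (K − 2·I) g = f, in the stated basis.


g(x) = (1/2)x^5 - (7/8)x^4 + 7/6

write g with unknown coordinates in the stated basis and equate coefficients in (K − 2·I) g = f
solving from the highest basis element down gives g = (1/2)x^5 - (7/8)x^4 + 7/6
check: K g = 0
so K g − 2·g = -x^5 + (7/4)x^4 - 7/3 = f ✓


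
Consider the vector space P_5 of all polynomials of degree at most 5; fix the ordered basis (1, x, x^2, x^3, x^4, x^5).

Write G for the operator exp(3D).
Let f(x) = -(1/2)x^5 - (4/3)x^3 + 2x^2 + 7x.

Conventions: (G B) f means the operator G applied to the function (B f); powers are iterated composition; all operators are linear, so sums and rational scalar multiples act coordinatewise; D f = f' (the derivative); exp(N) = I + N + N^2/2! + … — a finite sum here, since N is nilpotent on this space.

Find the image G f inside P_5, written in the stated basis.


order-1 term: -(15/2)x^4 - 12x^2 + 12x + 21
order-2 term: -45x^3 - 36x + 18
order-3 term: -135x^2 - 36
order-4 term: -(405/2)x
order-5 term: -243/2
the series for exp(3D) f terminates at order 5
exp(3D) f = -(1/2)x^5 - (15/2)x^4 - (139/3)x^3 - 145x^2 - (439/2)x - 237/2

the result is g(x) = -(1/2)x^5 - (15/2)x^4 - (139/3)x^3 - 145x^2 - (439/2)x - 237/2


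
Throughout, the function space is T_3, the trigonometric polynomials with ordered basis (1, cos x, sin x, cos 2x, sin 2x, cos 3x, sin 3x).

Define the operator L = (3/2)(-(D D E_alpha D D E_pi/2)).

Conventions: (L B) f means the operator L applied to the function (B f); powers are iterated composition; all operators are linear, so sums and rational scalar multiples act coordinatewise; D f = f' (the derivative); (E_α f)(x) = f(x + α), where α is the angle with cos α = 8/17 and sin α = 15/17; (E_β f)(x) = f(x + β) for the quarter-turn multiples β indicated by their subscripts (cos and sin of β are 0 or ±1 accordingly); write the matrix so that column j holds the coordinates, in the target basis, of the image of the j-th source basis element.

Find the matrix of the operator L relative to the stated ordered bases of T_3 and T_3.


image of 1: 0
image of cos x: (45/34)cos x + (12/17)sin x
image of sin x: -(12/17)cos x + (45/34)sin x
image of cos 2x: -(3864/289)cos 2x - (5760/289)sin 2x
image of sin 2x: (5760/289)cos 2x - (3864/289)sin 2x
image of cos 3x: (120285/9826)cos 3x + (593892/4913)sin 3x
image of sin 3x: -(593892/4913)cos 3x + (120285/9826)sin 3x
each image's coordinates form column j of the matrix

the matrix is [[0, 0, 0, 0, 0, 0, 0]; [0, 45/34, -12/17, 0, 0, 0, 0]; [0, 12/17, 45/34, 0, 0, 0, 0]; [0, 0, 0, -3864/289, 5760/289, 0, 0]; [0, 0, 0, -5760/289, -3864/289, 0, 0]; [0, 0, 0, 0, 0, 120285/9826, -593892/4913]; [0, 0, 0, 0, 0, 593892/4913, 120285/9826]] (rows listed top to bottom)


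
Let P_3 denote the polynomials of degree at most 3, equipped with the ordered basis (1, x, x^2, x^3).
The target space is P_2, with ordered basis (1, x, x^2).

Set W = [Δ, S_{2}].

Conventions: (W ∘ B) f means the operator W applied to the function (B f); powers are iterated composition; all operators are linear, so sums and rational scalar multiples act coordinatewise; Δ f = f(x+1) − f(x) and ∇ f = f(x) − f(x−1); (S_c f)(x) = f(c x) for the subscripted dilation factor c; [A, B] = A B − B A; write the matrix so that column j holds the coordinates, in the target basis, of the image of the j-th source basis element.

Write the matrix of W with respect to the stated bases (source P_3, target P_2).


the matrix is [[0, 1, 3, 7]; [0, 0, 4, 18]; [0, 0, 0, 12]] (rows listed top to bottom)

image of 1: 0
image of x: 1
image of x^2: 4x + 3
image of x^3: 12x^2 + 18x + 7
each image's coordinates form column j of the matrix


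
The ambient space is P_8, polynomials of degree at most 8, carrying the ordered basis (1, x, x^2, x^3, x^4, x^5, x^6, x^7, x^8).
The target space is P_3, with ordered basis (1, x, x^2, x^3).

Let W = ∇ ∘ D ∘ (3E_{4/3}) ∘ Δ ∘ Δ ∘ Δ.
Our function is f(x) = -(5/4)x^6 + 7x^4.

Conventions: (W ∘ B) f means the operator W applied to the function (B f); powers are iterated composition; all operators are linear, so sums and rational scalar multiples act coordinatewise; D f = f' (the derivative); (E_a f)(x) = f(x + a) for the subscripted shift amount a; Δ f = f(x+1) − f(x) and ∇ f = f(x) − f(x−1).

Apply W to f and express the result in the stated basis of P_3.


the result is g(x) = -2700x - 6300

Δ f = -(15/2)x^5 - (75/4)x^4 + 3x^3 + (93/4)x^2 + (41/2)x + 23/4
Δ Δ f = -(75/2)x^4 - 150x^3 - (357/2)x^2 - 57x + 41/2
Δ Δ Δ f = -150x^3 - 675x^2 - 957x - 423
E_{4/3} (Δ ∘ Δ ∘ Δ) f = -150x^3 - 1275x^2 - 3557x - 29291/9
(3E_{4/3}) (Δ ∘ Δ ∘ Δ) f = -450x^3 - 3825x^2 - 10671x - 29291/3
D (3E_{4/3}) (Δ ∘ Δ ∘ Δ) f = -1350x^2 - 7650x - 10671
∇ D (3E_{4/3}) (Δ ∘ Δ ∘ Δ) f = -2700x - 6300


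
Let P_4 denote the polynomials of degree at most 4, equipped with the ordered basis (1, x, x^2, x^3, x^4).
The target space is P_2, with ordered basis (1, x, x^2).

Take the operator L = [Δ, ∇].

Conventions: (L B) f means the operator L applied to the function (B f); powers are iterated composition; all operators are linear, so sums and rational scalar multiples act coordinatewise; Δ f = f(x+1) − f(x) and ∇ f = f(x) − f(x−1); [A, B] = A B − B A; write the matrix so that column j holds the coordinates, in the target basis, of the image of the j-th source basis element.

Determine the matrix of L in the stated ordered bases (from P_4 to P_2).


the matrix is [[0, 0, 0, 0, 0]; [0, 0, 0, 0, 0]; [0, 0, 0, 0, 0]] (rows listed top to bottom)

image of 1: 0
image of x: 0
image of x^2: 0
image of x^3: 0
image of x^4: 0
each image's coordinates form column j of the matrix


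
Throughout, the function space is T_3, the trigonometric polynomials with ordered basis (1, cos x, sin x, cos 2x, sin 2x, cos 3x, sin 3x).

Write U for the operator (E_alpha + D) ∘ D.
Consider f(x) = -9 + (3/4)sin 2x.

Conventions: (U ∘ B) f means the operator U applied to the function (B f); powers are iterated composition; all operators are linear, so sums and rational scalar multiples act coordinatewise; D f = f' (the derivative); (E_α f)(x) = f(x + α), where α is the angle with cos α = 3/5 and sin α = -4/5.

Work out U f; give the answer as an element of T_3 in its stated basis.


the result is g(x) = -(21/50)cos 2x - (39/25)sin 2x

D f = (3/2)cos 2x
E_alpha D f = -(21/50)cos 2x + (36/25)sin 2x
D D f = -3sin 2x
(E_alpha + D) D f = -(21/50)cos 2x - (39/25)sin 2x


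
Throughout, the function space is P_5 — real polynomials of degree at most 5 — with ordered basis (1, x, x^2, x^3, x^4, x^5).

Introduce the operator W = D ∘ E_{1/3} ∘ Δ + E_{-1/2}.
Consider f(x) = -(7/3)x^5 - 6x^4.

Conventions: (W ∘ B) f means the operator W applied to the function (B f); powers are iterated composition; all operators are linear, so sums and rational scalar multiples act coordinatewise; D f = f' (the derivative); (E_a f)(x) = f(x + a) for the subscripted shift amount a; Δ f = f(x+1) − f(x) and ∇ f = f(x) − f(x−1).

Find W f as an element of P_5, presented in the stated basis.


the result is g(x) = -(7/3)x^5 - (1/6)x^4 - (81/2)x^3 - (779/4)x^2 - (32633/144)x - 241135/2592

Δ f = -(35/3)x^4 - (142/3)x^3 - (178/3)x^2 - (107/3)x - 25/3
E_{1/3} Δ f = -(35/3)x^4 - (566/9)x^3 - (1030/9)x^2 - (7511/81)x - 6977/243
D E_{1/3} Δ f = -(140/3)x^3 - (566/3)x^2 - (2060/9)x - 7511/81
E_{-1/2} f = -(7/3)x^5 - (1/6)x^4 + (37/6)x^3 - (73/12)x^2 + (109/48)x - 29/96
(D ∘ E_{1/3} ∘ Δ + E_{-1/2}) f = -(7/3)x^5 - (1/6)x^4 - (81/2)x^3 - (779/4)x^2 - (32633/144)x - 241135/2592


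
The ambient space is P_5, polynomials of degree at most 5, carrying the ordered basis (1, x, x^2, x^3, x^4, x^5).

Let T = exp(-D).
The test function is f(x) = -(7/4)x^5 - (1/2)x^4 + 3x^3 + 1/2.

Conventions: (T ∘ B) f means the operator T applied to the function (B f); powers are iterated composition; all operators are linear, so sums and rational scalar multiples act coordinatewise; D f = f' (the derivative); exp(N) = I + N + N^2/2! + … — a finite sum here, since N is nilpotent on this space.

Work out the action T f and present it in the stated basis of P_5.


order-1 term: (35/4)x^4 + 2x^3 - 9x^2
order-2 term: -(35/2)x^3 - 3x^2 + 9x
order-3 term: (35/2)x^2 + 2x - 3
order-4 term: -(35/4)x - 1/2
order-5 term: 7/4
the series for exp(-D) f terminates at order 5
exp(-D) f = -(7/4)x^5 + (33/4)x^4 - (25/2)x^3 + (11/2)x^2 + (9/4)x - 5/4

the result is g(x) = -(7/4)x^5 + (33/4)x^4 - (25/2)x^3 + (11/2)x^2 + (9/4)x - 5/4
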